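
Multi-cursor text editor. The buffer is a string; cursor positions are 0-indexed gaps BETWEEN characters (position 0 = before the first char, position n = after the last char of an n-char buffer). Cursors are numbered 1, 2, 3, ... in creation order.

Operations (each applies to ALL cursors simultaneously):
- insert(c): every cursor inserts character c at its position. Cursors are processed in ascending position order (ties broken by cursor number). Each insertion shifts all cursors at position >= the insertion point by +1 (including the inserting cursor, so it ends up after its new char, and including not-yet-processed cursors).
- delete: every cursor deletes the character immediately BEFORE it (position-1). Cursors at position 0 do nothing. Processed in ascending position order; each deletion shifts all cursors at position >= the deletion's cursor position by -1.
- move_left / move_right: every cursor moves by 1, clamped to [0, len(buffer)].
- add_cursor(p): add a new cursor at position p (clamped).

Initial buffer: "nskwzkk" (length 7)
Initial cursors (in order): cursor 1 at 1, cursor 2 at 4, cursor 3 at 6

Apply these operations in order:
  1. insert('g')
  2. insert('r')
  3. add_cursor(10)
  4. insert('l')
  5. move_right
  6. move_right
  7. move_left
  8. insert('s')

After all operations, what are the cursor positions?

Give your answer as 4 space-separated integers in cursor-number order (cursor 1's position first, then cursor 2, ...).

Answer: 6 13 20 17

Derivation:
After op 1 (insert('g')): buffer="ngskwgzkgk" (len 10), cursors c1@2 c2@6 c3@9, authorship .1...2..3.
After op 2 (insert('r')): buffer="ngrskwgrzkgrk" (len 13), cursors c1@3 c2@8 c3@12, authorship .11...22..33.
After op 3 (add_cursor(10)): buffer="ngrskwgrzkgrk" (len 13), cursors c1@3 c2@8 c4@10 c3@12, authorship .11...22..33.
After op 4 (insert('l')): buffer="ngrlskwgrlzklgrlk" (len 17), cursors c1@4 c2@10 c4@13 c3@16, authorship .111...222..4333.
After op 5 (move_right): buffer="ngrlskwgrlzklgrlk" (len 17), cursors c1@5 c2@11 c4@14 c3@17, authorship .111...222..4333.
After op 6 (move_right): buffer="ngrlskwgrlzklgrlk" (len 17), cursors c1@6 c2@12 c4@15 c3@17, authorship .111...222..4333.
After op 7 (move_left): buffer="ngrlskwgrlzklgrlk" (len 17), cursors c1@5 c2@11 c4@14 c3@16, authorship .111...222..4333.
After op 8 (insert('s')): buffer="ngrlsskwgrlzsklgsrlsk" (len 21), cursors c1@6 c2@13 c4@17 c3@20, authorship .111.1..222.2.434333.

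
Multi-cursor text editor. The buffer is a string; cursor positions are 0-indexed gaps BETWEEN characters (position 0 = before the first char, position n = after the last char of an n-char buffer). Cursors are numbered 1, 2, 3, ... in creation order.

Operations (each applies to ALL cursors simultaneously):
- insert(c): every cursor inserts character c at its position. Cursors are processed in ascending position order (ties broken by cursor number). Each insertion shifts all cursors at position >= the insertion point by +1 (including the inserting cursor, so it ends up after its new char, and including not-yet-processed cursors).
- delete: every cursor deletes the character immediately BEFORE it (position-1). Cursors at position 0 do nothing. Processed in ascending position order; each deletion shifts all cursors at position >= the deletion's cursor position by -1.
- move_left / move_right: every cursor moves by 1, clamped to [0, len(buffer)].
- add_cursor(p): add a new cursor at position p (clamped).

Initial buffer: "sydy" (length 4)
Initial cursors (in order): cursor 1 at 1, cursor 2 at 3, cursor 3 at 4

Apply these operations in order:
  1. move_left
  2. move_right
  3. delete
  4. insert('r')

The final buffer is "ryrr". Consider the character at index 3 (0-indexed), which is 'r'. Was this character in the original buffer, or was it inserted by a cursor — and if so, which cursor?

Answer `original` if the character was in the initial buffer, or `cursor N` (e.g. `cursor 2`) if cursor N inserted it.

After op 1 (move_left): buffer="sydy" (len 4), cursors c1@0 c2@2 c3@3, authorship ....
After op 2 (move_right): buffer="sydy" (len 4), cursors c1@1 c2@3 c3@4, authorship ....
After op 3 (delete): buffer="y" (len 1), cursors c1@0 c2@1 c3@1, authorship .
After op 4 (insert('r')): buffer="ryrr" (len 4), cursors c1@1 c2@4 c3@4, authorship 1.23
Authorship (.=original, N=cursor N): 1 . 2 3
Index 3: author = 3

Answer: cursor 3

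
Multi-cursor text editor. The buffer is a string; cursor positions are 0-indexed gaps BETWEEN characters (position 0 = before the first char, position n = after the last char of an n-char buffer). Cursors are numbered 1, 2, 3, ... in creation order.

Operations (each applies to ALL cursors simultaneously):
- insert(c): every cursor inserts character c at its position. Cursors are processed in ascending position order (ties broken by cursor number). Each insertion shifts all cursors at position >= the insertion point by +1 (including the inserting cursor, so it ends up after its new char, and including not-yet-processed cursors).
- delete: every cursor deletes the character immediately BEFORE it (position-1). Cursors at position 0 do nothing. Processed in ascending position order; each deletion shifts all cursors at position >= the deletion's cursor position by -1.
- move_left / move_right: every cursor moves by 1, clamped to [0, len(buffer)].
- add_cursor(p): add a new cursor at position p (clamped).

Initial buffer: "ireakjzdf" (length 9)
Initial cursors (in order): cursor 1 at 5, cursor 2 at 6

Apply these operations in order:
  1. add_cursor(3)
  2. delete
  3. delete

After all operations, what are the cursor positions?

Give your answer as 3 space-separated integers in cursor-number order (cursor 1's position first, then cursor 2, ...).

Answer: 0 0 0

Derivation:
After op 1 (add_cursor(3)): buffer="ireakjzdf" (len 9), cursors c3@3 c1@5 c2@6, authorship .........
After op 2 (delete): buffer="irazdf" (len 6), cursors c3@2 c1@3 c2@3, authorship ......
After op 3 (delete): buffer="zdf" (len 3), cursors c1@0 c2@0 c3@0, authorship ...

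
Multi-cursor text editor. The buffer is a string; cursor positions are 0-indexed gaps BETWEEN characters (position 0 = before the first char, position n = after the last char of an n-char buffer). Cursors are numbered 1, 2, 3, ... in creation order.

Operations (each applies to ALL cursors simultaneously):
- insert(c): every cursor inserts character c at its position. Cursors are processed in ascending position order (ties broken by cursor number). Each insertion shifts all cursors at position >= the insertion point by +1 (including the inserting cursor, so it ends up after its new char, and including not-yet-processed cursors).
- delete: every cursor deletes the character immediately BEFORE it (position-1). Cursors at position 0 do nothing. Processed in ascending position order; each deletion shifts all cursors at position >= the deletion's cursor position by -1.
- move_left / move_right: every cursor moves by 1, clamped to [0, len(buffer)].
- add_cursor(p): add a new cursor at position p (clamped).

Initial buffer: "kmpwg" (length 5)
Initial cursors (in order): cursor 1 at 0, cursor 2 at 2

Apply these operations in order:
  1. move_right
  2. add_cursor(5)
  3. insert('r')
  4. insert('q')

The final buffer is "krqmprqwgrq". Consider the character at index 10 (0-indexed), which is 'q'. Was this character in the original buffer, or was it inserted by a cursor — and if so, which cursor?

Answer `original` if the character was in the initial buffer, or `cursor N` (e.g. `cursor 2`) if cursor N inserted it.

Answer: cursor 3

Derivation:
After op 1 (move_right): buffer="kmpwg" (len 5), cursors c1@1 c2@3, authorship .....
After op 2 (add_cursor(5)): buffer="kmpwg" (len 5), cursors c1@1 c2@3 c3@5, authorship .....
After op 3 (insert('r')): buffer="krmprwgr" (len 8), cursors c1@2 c2@5 c3@8, authorship .1..2..3
After op 4 (insert('q')): buffer="krqmprqwgrq" (len 11), cursors c1@3 c2@7 c3@11, authorship .11..22..33
Authorship (.=original, N=cursor N): . 1 1 . . 2 2 . . 3 3
Index 10: author = 3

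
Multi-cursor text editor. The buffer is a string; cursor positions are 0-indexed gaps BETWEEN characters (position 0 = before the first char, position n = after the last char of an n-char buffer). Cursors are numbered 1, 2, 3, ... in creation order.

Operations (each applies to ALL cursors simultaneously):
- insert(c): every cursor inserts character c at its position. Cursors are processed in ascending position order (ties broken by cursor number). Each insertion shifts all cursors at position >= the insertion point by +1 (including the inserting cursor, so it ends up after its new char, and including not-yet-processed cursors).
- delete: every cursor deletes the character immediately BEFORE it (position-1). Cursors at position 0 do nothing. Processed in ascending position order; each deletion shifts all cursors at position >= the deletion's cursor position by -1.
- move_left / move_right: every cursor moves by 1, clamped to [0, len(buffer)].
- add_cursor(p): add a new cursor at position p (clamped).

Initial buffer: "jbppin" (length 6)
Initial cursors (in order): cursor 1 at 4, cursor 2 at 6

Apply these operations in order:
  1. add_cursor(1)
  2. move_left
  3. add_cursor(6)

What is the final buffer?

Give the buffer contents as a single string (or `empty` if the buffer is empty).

After op 1 (add_cursor(1)): buffer="jbppin" (len 6), cursors c3@1 c1@4 c2@6, authorship ......
After op 2 (move_left): buffer="jbppin" (len 6), cursors c3@0 c1@3 c2@5, authorship ......
After op 3 (add_cursor(6)): buffer="jbppin" (len 6), cursors c3@0 c1@3 c2@5 c4@6, authorship ......

Answer: jbppin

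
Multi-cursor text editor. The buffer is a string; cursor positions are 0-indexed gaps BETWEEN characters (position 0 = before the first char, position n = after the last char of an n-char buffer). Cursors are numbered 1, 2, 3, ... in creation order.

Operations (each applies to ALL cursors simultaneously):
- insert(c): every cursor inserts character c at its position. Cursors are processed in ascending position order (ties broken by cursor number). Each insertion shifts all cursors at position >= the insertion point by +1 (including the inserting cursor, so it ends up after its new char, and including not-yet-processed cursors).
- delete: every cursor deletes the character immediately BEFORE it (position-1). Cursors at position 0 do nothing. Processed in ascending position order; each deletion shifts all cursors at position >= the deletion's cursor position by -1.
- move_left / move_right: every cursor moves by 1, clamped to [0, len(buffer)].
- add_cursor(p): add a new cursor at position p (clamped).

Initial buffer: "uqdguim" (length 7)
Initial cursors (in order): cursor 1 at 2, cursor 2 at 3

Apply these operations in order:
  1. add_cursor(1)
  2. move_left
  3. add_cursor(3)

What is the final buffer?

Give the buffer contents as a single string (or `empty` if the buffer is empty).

Answer: uqdguim

Derivation:
After op 1 (add_cursor(1)): buffer="uqdguim" (len 7), cursors c3@1 c1@2 c2@3, authorship .......
After op 2 (move_left): buffer="uqdguim" (len 7), cursors c3@0 c1@1 c2@2, authorship .......
After op 3 (add_cursor(3)): buffer="uqdguim" (len 7), cursors c3@0 c1@1 c2@2 c4@3, authorship .......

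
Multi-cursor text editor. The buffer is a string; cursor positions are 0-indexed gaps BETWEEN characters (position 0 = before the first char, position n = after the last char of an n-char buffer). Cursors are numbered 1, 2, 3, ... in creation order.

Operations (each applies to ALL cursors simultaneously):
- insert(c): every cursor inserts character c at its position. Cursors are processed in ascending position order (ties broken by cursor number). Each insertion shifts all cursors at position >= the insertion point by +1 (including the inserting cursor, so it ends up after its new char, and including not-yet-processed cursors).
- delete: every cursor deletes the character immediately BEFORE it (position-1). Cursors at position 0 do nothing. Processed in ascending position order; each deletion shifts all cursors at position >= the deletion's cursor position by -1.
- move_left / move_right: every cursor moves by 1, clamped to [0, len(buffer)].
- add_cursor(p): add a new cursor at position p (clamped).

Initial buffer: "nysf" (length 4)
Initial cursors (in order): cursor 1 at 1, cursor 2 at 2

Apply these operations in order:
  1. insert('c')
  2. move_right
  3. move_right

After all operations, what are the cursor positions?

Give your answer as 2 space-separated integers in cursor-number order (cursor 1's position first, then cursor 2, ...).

After op 1 (insert('c')): buffer="ncycsf" (len 6), cursors c1@2 c2@4, authorship .1.2..
After op 2 (move_right): buffer="ncycsf" (len 6), cursors c1@3 c2@5, authorship .1.2..
After op 3 (move_right): buffer="ncycsf" (len 6), cursors c1@4 c2@6, authorship .1.2..

Answer: 4 6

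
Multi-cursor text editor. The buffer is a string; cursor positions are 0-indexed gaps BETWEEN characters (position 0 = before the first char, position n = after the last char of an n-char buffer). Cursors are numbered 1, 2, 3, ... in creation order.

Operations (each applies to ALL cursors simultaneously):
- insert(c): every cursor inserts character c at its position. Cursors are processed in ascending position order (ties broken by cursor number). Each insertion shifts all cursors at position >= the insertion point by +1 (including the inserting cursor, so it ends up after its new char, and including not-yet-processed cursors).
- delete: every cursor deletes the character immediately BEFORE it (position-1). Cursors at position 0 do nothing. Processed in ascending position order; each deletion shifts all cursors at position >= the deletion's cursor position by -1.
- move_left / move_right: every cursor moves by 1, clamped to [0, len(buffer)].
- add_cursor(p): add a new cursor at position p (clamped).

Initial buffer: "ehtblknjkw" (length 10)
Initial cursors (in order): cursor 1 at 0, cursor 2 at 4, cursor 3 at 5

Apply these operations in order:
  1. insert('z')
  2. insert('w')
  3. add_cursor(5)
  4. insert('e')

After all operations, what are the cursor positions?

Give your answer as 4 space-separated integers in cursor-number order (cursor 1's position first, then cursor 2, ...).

Answer: 3 11 15 7

Derivation:
After op 1 (insert('z')): buffer="zehtbzlzknjkw" (len 13), cursors c1@1 c2@6 c3@8, authorship 1....2.3.....
After op 2 (insert('w')): buffer="zwehtbzwlzwknjkw" (len 16), cursors c1@2 c2@8 c3@11, authorship 11....22.33.....
After op 3 (add_cursor(5)): buffer="zwehtbzwlzwknjkw" (len 16), cursors c1@2 c4@5 c2@8 c3@11, authorship 11....22.33.....
After op 4 (insert('e')): buffer="zweehtebzwelzweknjkw" (len 20), cursors c1@3 c4@7 c2@11 c3@15, authorship 111...4.222.333.....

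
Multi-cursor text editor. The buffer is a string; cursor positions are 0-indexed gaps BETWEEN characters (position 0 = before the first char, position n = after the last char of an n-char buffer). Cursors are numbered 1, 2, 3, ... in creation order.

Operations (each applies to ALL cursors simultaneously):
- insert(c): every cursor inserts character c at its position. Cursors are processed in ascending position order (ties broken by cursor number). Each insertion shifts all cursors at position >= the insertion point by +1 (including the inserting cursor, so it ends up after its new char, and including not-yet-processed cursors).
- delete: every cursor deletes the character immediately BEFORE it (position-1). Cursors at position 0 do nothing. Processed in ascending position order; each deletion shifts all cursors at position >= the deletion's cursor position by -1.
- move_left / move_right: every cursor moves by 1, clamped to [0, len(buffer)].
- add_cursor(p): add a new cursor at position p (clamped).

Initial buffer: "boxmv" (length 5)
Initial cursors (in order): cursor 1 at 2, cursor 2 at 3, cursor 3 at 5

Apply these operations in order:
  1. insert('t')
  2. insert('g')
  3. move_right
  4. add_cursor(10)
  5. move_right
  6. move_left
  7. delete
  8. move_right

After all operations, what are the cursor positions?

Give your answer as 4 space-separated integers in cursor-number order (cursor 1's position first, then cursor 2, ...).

After op 1 (insert('t')): buffer="botxtmvt" (len 8), cursors c1@3 c2@5 c3@8, authorship ..1.2..3
After op 2 (insert('g')): buffer="botgxtgmvtg" (len 11), cursors c1@4 c2@7 c3@11, authorship ..11.22..33
After op 3 (move_right): buffer="botgxtgmvtg" (len 11), cursors c1@5 c2@8 c3@11, authorship ..11.22..33
After op 4 (add_cursor(10)): buffer="botgxtgmvtg" (len 11), cursors c1@5 c2@8 c4@10 c3@11, authorship ..11.22..33
After op 5 (move_right): buffer="botgxtgmvtg" (len 11), cursors c1@6 c2@9 c3@11 c4@11, authorship ..11.22..33
After op 6 (move_left): buffer="botgxtgmvtg" (len 11), cursors c1@5 c2@8 c3@10 c4@10, authorship ..11.22..33
After op 7 (delete): buffer="botgtgg" (len 7), cursors c1@4 c2@6 c3@6 c4@6, authorship ..11223
After op 8 (move_right): buffer="botgtgg" (len 7), cursors c1@5 c2@7 c3@7 c4@7, authorship ..11223

Answer: 5 7 7 7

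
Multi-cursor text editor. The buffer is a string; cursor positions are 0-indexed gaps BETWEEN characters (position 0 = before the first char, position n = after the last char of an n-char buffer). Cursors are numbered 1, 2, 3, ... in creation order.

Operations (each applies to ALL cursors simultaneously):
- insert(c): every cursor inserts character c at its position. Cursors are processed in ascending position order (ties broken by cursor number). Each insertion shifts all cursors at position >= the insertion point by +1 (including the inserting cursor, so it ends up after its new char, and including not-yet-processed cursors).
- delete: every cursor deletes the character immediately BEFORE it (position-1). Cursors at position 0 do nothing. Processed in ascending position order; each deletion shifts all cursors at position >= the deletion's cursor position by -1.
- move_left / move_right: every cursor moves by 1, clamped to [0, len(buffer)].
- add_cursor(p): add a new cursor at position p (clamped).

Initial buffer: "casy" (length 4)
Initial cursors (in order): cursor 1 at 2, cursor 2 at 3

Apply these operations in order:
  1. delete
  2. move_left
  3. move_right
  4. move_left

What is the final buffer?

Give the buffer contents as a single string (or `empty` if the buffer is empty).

Answer: cy

Derivation:
After op 1 (delete): buffer="cy" (len 2), cursors c1@1 c2@1, authorship ..
After op 2 (move_left): buffer="cy" (len 2), cursors c1@0 c2@0, authorship ..
After op 3 (move_right): buffer="cy" (len 2), cursors c1@1 c2@1, authorship ..
After op 4 (move_left): buffer="cy" (len 2), cursors c1@0 c2@0, authorship ..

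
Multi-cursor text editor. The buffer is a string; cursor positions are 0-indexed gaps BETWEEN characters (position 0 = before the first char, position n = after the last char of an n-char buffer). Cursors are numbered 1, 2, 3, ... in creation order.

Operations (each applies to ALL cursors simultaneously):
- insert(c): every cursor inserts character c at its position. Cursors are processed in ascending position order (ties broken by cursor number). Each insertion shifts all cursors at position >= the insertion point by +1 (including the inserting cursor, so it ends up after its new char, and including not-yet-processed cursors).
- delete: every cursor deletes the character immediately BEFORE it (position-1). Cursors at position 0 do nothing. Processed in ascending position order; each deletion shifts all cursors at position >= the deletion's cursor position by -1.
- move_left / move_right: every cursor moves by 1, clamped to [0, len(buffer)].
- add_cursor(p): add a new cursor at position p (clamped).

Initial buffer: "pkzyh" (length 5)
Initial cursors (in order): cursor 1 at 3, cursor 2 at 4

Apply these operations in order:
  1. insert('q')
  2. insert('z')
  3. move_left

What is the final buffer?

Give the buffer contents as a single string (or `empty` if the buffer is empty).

Answer: pkzqzyqzh

Derivation:
After op 1 (insert('q')): buffer="pkzqyqh" (len 7), cursors c1@4 c2@6, authorship ...1.2.
After op 2 (insert('z')): buffer="pkzqzyqzh" (len 9), cursors c1@5 c2@8, authorship ...11.22.
After op 3 (move_left): buffer="pkzqzyqzh" (len 9), cursors c1@4 c2@7, authorship ...11.22.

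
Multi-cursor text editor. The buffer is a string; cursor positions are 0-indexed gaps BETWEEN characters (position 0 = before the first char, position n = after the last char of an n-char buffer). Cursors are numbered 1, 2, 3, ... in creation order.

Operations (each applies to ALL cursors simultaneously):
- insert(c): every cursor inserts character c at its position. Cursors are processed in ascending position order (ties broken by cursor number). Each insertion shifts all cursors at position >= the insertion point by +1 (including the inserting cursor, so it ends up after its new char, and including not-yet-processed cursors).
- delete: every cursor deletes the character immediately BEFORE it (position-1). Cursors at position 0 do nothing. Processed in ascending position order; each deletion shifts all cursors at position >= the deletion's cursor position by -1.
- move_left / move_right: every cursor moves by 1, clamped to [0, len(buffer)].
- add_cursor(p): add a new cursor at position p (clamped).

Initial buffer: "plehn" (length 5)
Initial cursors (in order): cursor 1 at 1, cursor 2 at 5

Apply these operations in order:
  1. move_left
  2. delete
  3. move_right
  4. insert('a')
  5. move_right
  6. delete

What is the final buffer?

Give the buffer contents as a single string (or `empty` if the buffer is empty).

After op 1 (move_left): buffer="plehn" (len 5), cursors c1@0 c2@4, authorship .....
After op 2 (delete): buffer="plen" (len 4), cursors c1@0 c2@3, authorship ....
After op 3 (move_right): buffer="plen" (len 4), cursors c1@1 c2@4, authorship ....
After op 4 (insert('a')): buffer="palena" (len 6), cursors c1@2 c2@6, authorship .1...2
After op 5 (move_right): buffer="palena" (len 6), cursors c1@3 c2@6, authorship .1...2
After op 6 (delete): buffer="paen" (len 4), cursors c1@2 c2@4, authorship .1..

Answer: paen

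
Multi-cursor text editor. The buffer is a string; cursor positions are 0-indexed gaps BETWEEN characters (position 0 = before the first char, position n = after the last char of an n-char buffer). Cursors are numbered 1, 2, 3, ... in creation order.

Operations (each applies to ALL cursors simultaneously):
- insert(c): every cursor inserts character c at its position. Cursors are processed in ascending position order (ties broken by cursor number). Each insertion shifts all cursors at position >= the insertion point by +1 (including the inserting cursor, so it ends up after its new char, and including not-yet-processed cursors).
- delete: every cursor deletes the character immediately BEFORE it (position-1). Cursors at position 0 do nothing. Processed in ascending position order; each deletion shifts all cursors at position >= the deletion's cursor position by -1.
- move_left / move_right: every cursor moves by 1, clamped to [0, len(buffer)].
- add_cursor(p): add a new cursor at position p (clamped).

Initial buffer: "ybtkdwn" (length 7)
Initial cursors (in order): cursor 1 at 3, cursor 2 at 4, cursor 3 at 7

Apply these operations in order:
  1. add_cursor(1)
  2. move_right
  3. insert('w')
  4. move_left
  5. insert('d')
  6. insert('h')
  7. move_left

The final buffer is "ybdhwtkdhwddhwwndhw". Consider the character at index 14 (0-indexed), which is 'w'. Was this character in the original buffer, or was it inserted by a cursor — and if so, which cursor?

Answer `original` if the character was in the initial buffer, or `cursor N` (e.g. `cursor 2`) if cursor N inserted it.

After op 1 (add_cursor(1)): buffer="ybtkdwn" (len 7), cursors c4@1 c1@3 c2@4 c3@7, authorship .......
After op 2 (move_right): buffer="ybtkdwn" (len 7), cursors c4@2 c1@4 c2@5 c3@7, authorship .......
After op 3 (insert('w')): buffer="ybwtkwdwwnw" (len 11), cursors c4@3 c1@6 c2@8 c3@11, authorship ..4..1.2..3
After op 4 (move_left): buffer="ybwtkwdwwnw" (len 11), cursors c4@2 c1@5 c2@7 c3@10, authorship ..4..1.2..3
After op 5 (insert('d')): buffer="ybdwtkdwddwwndw" (len 15), cursors c4@3 c1@7 c2@10 c3@14, authorship ..44..11.22..33
After op 6 (insert('h')): buffer="ybdhwtkdhwddhwwndhw" (len 19), cursors c4@4 c1@9 c2@13 c3@18, authorship ..444..111.222..333
After op 7 (move_left): buffer="ybdhwtkdhwddhwwndhw" (len 19), cursors c4@3 c1@8 c2@12 c3@17, authorship ..444..111.222..333
Authorship (.=original, N=cursor N): . . 4 4 4 . . 1 1 1 . 2 2 2 . . 3 3 3
Index 14: author = original

Answer: original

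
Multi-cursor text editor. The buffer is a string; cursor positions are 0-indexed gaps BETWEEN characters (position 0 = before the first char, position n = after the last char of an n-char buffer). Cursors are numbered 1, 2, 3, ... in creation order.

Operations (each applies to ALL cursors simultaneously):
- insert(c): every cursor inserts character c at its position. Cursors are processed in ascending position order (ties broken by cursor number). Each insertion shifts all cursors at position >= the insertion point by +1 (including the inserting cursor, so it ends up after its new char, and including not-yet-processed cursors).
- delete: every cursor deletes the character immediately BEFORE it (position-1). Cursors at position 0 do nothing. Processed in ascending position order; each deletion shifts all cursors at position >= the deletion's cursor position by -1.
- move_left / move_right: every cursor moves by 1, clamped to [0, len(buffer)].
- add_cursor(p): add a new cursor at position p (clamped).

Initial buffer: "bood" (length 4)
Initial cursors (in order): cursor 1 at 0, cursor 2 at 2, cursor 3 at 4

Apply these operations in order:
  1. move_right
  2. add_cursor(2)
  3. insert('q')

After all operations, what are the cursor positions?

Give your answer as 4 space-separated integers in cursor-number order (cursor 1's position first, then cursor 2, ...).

After op 1 (move_right): buffer="bood" (len 4), cursors c1@1 c2@3 c3@4, authorship ....
After op 2 (add_cursor(2)): buffer="bood" (len 4), cursors c1@1 c4@2 c2@3 c3@4, authorship ....
After op 3 (insert('q')): buffer="bqoqoqdq" (len 8), cursors c1@2 c4@4 c2@6 c3@8, authorship .1.4.2.3

Answer: 2 6 8 4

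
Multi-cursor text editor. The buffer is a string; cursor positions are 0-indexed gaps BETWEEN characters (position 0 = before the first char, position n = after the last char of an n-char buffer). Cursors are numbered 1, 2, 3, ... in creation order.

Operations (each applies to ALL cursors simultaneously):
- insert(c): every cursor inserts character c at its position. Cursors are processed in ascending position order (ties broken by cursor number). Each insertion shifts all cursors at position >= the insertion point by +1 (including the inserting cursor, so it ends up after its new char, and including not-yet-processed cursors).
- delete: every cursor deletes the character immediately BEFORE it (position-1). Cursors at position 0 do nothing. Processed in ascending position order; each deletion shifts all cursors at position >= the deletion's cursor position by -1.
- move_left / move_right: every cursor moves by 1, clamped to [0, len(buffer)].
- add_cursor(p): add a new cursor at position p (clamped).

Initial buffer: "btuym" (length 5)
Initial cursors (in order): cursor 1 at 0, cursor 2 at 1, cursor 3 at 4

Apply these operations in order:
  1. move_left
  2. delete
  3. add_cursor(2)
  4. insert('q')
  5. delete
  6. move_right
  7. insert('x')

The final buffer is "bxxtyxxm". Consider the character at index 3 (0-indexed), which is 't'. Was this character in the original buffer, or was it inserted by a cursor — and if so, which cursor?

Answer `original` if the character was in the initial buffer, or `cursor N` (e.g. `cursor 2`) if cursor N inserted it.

Answer: original

Derivation:
After op 1 (move_left): buffer="btuym" (len 5), cursors c1@0 c2@0 c3@3, authorship .....
After op 2 (delete): buffer="btym" (len 4), cursors c1@0 c2@0 c3@2, authorship ....
After op 3 (add_cursor(2)): buffer="btym" (len 4), cursors c1@0 c2@0 c3@2 c4@2, authorship ....
After op 4 (insert('q')): buffer="qqbtqqym" (len 8), cursors c1@2 c2@2 c3@6 c4@6, authorship 12..34..
After op 5 (delete): buffer="btym" (len 4), cursors c1@0 c2@0 c3@2 c4@2, authorship ....
After op 6 (move_right): buffer="btym" (len 4), cursors c1@1 c2@1 c3@3 c4@3, authorship ....
After op 7 (insert('x')): buffer="bxxtyxxm" (len 8), cursors c1@3 c2@3 c3@7 c4@7, authorship .12..34.
Authorship (.=original, N=cursor N): . 1 2 . . 3 4 .
Index 3: author = original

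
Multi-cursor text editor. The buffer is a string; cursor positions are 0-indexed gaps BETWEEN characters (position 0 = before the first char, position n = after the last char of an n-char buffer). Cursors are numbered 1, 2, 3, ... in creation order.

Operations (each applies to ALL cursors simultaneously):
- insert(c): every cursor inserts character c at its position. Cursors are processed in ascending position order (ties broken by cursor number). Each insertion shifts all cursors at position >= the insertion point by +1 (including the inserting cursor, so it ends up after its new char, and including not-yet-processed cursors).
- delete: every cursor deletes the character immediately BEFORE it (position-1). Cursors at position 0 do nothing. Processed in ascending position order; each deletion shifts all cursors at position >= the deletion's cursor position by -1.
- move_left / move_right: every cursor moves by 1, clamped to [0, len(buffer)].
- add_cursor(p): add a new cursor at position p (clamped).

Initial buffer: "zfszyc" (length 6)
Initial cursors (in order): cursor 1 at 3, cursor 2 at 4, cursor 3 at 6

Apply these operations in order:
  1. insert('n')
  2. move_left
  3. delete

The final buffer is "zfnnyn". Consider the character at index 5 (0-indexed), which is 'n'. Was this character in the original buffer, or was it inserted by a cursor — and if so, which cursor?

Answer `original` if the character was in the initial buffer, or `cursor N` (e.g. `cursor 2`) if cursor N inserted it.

Answer: cursor 3

Derivation:
After op 1 (insert('n')): buffer="zfsnznycn" (len 9), cursors c1@4 c2@6 c3@9, authorship ...1.2..3
After op 2 (move_left): buffer="zfsnznycn" (len 9), cursors c1@3 c2@5 c3@8, authorship ...1.2..3
After op 3 (delete): buffer="zfnnyn" (len 6), cursors c1@2 c2@3 c3@5, authorship ..12.3
Authorship (.=original, N=cursor N): . . 1 2 . 3
Index 5: author = 3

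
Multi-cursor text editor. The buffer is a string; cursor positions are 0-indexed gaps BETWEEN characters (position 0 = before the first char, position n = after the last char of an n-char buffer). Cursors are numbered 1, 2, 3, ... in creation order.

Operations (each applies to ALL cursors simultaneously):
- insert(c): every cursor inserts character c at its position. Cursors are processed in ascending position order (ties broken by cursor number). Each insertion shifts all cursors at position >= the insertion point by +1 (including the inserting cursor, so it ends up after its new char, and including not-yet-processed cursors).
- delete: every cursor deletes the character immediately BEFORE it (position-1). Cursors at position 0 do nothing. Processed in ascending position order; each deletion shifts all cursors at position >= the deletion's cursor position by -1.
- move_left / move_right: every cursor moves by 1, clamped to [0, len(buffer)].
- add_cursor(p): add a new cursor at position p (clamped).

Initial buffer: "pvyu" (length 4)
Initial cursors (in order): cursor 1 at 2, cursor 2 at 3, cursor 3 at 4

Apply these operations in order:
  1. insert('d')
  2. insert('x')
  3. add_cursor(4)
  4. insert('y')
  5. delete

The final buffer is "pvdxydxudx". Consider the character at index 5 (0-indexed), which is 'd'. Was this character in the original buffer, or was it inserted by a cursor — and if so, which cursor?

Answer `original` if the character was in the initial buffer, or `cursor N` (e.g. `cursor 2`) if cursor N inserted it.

After op 1 (insert('d')): buffer="pvdydud" (len 7), cursors c1@3 c2@5 c3@7, authorship ..1.2.3
After op 2 (insert('x')): buffer="pvdxydxudx" (len 10), cursors c1@4 c2@7 c3@10, authorship ..11.22.33
After op 3 (add_cursor(4)): buffer="pvdxydxudx" (len 10), cursors c1@4 c4@4 c2@7 c3@10, authorship ..11.22.33
After op 4 (insert('y')): buffer="pvdxyyydxyudxy" (len 14), cursors c1@6 c4@6 c2@10 c3@14, authorship ..1114.222.333
After op 5 (delete): buffer="pvdxydxudx" (len 10), cursors c1@4 c4@4 c2@7 c3@10, authorship ..11.22.33
Authorship (.=original, N=cursor N): . . 1 1 . 2 2 . 3 3
Index 5: author = 2

Answer: cursor 2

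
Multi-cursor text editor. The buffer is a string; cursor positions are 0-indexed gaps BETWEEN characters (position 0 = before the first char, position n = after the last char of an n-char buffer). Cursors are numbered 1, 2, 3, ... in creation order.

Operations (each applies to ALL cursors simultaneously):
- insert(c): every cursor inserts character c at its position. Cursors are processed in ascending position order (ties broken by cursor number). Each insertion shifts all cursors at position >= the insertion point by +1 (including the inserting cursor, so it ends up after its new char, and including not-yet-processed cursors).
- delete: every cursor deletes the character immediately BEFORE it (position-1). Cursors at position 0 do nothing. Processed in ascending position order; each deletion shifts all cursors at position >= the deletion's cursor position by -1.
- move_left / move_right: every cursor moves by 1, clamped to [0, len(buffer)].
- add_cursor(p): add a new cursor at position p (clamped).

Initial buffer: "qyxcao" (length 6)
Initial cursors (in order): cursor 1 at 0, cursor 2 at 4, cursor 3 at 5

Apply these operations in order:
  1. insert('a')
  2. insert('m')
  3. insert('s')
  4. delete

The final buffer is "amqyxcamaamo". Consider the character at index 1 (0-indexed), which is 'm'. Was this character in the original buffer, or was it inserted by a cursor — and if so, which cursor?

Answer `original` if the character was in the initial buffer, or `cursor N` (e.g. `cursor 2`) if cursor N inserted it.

Answer: cursor 1

Derivation:
After op 1 (insert('a')): buffer="aqyxcaaao" (len 9), cursors c1@1 c2@6 c3@8, authorship 1....2.3.
After op 2 (insert('m')): buffer="amqyxcamaamo" (len 12), cursors c1@2 c2@8 c3@11, authorship 11....22.33.
After op 3 (insert('s')): buffer="amsqyxcamsaamso" (len 15), cursors c1@3 c2@10 c3@14, authorship 111....222.333.
After op 4 (delete): buffer="amqyxcamaamo" (len 12), cursors c1@2 c2@8 c3@11, authorship 11....22.33.
Authorship (.=original, N=cursor N): 1 1 . . . . 2 2 . 3 3 .
Index 1: author = 1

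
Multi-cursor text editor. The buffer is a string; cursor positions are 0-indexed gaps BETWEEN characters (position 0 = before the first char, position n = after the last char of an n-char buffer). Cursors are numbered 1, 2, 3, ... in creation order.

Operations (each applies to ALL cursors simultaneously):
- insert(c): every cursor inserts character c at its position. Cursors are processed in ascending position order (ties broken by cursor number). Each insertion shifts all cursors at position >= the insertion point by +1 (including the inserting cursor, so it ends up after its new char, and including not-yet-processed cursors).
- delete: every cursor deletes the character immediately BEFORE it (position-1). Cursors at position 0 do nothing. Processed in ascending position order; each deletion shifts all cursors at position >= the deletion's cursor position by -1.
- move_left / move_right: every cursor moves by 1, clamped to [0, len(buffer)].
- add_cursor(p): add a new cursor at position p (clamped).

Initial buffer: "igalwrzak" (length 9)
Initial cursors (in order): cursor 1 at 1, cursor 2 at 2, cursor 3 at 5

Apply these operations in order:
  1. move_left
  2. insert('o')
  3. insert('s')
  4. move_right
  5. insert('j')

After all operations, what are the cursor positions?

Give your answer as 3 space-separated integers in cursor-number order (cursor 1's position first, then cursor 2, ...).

After op 1 (move_left): buffer="igalwrzak" (len 9), cursors c1@0 c2@1 c3@4, authorship .........
After op 2 (insert('o')): buffer="oiogalowrzak" (len 12), cursors c1@1 c2@3 c3@7, authorship 1.2...3.....
After op 3 (insert('s')): buffer="osiosgaloswrzak" (len 15), cursors c1@2 c2@5 c3@10, authorship 11.22...33.....
After op 4 (move_right): buffer="osiosgaloswrzak" (len 15), cursors c1@3 c2@6 c3@11, authorship 11.22...33.....
After op 5 (insert('j')): buffer="osijosgjaloswjrzak" (len 18), cursors c1@4 c2@8 c3@14, authorship 11.122.2..33.3....

Answer: 4 8 14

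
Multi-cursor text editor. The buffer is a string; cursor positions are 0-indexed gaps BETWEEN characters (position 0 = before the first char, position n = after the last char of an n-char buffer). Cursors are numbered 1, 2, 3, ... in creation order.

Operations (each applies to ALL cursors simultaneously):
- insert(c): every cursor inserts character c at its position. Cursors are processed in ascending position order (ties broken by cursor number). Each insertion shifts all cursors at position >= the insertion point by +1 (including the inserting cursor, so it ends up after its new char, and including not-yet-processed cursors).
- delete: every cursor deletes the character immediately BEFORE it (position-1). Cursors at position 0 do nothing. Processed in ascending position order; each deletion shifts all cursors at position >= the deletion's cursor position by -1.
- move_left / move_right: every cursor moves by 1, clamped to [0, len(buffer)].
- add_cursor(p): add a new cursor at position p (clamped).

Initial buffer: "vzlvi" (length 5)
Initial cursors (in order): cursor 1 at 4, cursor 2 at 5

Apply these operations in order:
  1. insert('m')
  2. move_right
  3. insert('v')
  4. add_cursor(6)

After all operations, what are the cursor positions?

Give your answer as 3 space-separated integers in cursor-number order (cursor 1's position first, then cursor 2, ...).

After op 1 (insert('m')): buffer="vzlvmim" (len 7), cursors c1@5 c2@7, authorship ....1.2
After op 2 (move_right): buffer="vzlvmim" (len 7), cursors c1@6 c2@7, authorship ....1.2
After op 3 (insert('v')): buffer="vzlvmivmv" (len 9), cursors c1@7 c2@9, authorship ....1.122
After op 4 (add_cursor(6)): buffer="vzlvmivmv" (len 9), cursors c3@6 c1@7 c2@9, authorship ....1.122

Answer: 7 9 6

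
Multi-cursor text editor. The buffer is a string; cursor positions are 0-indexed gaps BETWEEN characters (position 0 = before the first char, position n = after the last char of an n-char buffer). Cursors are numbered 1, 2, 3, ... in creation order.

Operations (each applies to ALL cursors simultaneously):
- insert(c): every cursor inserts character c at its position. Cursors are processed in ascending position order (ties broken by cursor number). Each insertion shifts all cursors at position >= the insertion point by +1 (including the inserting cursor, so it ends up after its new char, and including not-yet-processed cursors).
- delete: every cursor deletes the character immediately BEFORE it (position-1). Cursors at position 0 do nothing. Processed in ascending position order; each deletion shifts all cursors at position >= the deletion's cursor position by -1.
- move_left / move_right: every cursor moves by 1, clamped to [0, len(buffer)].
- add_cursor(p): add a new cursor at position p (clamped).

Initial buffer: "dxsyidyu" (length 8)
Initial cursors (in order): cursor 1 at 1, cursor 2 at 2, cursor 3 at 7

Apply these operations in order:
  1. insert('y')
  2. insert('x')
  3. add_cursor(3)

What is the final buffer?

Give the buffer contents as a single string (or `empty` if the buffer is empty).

After op 1 (insert('y')): buffer="dyxysyidyyu" (len 11), cursors c1@2 c2@4 c3@10, authorship .1.2.....3.
After op 2 (insert('x')): buffer="dyxxyxsyidyyxu" (len 14), cursors c1@3 c2@6 c3@13, authorship .11.22.....33.
After op 3 (add_cursor(3)): buffer="dyxxyxsyidyyxu" (len 14), cursors c1@3 c4@3 c2@6 c3@13, authorship .11.22.....33.

Answer: dyxxyxsyidyyxu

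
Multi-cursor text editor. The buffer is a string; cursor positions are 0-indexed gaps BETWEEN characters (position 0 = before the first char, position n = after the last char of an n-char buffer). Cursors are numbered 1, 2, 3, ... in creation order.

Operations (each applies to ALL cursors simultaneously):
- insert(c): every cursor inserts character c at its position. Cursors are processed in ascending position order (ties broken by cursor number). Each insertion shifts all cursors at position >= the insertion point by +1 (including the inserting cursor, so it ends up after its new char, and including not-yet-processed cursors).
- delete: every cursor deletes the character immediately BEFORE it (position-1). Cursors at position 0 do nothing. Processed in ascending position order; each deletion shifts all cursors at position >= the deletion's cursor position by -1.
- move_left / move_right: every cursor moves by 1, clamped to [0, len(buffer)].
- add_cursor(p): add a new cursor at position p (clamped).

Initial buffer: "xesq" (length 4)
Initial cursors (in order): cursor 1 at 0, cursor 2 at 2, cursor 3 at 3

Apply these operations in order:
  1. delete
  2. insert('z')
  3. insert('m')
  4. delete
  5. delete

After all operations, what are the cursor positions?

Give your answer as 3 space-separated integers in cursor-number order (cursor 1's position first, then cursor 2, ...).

After op 1 (delete): buffer="xq" (len 2), cursors c1@0 c2@1 c3@1, authorship ..
After op 2 (insert('z')): buffer="zxzzq" (len 5), cursors c1@1 c2@4 c3@4, authorship 1.23.
After op 3 (insert('m')): buffer="zmxzzmmq" (len 8), cursors c1@2 c2@7 c3@7, authorship 11.2323.
After op 4 (delete): buffer="zxzzq" (len 5), cursors c1@1 c2@4 c3@4, authorship 1.23.
After op 5 (delete): buffer="xq" (len 2), cursors c1@0 c2@1 c3@1, authorship ..

Answer: 0 1 1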